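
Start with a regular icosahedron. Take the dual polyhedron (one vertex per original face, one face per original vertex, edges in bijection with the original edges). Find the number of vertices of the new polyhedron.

20

The base solid has V = 12, E = 30, F = 20.
The dual swaps V and F and preserves E: V′ = F = 20, E′ = E = 30, F′ = V = 12.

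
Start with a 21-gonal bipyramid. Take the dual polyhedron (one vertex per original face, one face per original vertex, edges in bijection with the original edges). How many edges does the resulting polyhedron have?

The base solid has V = 23, E = 63, F = 42.
The dual swaps V and F and preserves E: V′ = F = 42, E′ = E = 63, F′ = V = 23.

63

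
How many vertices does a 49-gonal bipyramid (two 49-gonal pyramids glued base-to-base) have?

A bipyramid over an n-gon has 2n triangular faces and n + 2 vertices: V = 49 + 2 = 51, E = 3·49 = 147, F = 2·49 = 98.

51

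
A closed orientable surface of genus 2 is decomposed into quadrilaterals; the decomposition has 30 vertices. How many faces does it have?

32

χ = 2 − 2·2 = -2, and every face is a square so 4F = 2E.
V − E + F = -2 with E = 4F/2 gives 30 − (4/2 − 1)·F = -2, so F = 32 and E = 64.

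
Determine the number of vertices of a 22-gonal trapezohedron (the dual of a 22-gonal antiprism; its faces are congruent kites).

The n-trapezohedron (dual of the n-antiprism) has V = 2·22 + 2 = 46, E = 4·22 = 88, F = 2·22 = 44.

46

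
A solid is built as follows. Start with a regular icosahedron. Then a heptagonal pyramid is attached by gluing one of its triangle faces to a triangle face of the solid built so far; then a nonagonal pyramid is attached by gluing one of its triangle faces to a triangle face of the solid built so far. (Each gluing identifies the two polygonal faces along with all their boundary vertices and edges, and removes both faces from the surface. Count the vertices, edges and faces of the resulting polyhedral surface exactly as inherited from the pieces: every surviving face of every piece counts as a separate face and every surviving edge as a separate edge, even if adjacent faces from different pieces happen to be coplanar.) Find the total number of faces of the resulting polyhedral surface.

34

A regular icosahedron: V=12, E=30, F=20.
Attach a heptagonal pyramid (V=8, E=14, F=8) along a 3-gon: merge 3 vertices and 3 edges, delete both glued faces → V=17, E=41, F=26.
Attach a nonagonal pyramid (V=10, E=18, F=10) along a 3-gon: merge 3 vertices and 3 edges, delete both glued faces → V=24, E=56, F=34.
Check: V − E + F = 24 − 56 + 34 = 2.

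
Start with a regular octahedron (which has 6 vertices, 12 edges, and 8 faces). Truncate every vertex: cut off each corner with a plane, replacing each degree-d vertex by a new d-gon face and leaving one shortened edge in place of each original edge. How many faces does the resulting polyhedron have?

Truncation replaces each original edge-end by a new vertex, so V′ = 2E = 24.
Each original edge survives, and each old vertex of degree d contributes d new edges; summing degrees gives Σd = 2E, so E′ = E + 2E = 3E = 36.
Each original face survives and each original vertex becomes one new face: F′ = F + V = 14.

14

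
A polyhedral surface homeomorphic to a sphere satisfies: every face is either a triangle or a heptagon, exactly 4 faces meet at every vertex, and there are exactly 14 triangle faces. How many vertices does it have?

Let x be the number of heptagons; then F = 14 + x.
Edge–face incidences: 2E = 3·14 + 7·x = 42 + 7x.
Every vertex has degree 4, so 4V = 2E.
Euler: V − E + F = 2 ⇒ (2E)/4 − E + (14 + x) = 2.
Multiply by 8: 2·(2E) − 4·(2E) + 8·(14 + x) = 16, i.e. 112 + 8x − 2·(42 + 7x) = 16.
Collecting terms: −6x + 28 = 16, so −6x = −12, so x = 2.
Then 2E = 42 + 7·2 = 56, so E = 28, V = 2E/4 = 14, F = 14 + 2 = 16.

14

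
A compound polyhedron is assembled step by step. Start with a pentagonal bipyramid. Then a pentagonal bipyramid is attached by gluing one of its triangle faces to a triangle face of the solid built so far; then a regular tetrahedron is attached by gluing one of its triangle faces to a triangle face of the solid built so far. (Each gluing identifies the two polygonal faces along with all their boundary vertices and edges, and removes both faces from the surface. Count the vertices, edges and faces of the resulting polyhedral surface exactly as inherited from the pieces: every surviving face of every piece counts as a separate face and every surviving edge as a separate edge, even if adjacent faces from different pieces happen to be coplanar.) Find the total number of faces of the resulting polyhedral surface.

20

A pentagonal bipyramid: V=7, E=15, F=10.
Attach a pentagonal bipyramid (V=7, E=15, F=10) along a 3-gon: merge 3 vertices and 3 edges, delete both glued faces → V=11, E=27, F=18.
Attach a regular tetrahedron (V=4, E=6, F=4) along a 3-gon: merge 3 vertices and 3 edges, delete both glued faces → V=12, E=30, F=20.
Check: V − E + F = 12 − 30 + 20 = 2.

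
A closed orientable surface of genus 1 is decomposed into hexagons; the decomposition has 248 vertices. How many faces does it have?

χ = 2 − 2·1 = 0, and every face is a hexagon so 6F = 2E.
V − E + F = 0 with E = 6F/2 gives 248 − (6/2 − 1)·F = 0, so F = 124 and E = 372.

124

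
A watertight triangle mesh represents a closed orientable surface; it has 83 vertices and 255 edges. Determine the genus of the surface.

2

Every face is a triangle and each edge borders two faces, so 3F = 2·255, giving F = 170.
χ = V − E + F = 83 − 255 + 170 = -2.
For a closed orientable surface χ = 2 − 2g, so g = (2 − (-2))/2 = 2.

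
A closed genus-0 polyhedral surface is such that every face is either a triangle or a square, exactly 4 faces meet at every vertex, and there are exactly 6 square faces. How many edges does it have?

Let x be the number of triangles; then F = 6 + x.
Edge–face incidences: 2E = 4·6 + 3·x = 24 + 3x.
Every vertex has degree 4, so 4V = 2E.
Euler: V − E + F = 2 ⇒ (2E)/4 − E + (6 + x) = 2.
Multiply by 8: 2·(2E) − 4·(2E) + 8·(6 + x) = 16, i.e. 48 + 8x − 2·(24 + 3x) = 16.
Collecting terms: 2x = 16, so x = 8.
Then 2E = 24 + 3·8 = 48, so E = 24, V = 2E/4 = 12, F = 6 + 8 = 14.

24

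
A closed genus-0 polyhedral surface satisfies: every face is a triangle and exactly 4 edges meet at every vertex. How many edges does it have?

12

Each face has 3 edges and each edge borders two faces, so 2E = 3F.
Each vertex has degree 4, so 4V = 2E and hence V = 3F/4.
Euler: V − E + F = 2 ⇒ (3F/4) − (3F/2) + F = 2.
Multiply by 8: (6 − 12 + 8)F = 16, i.e. 2F = 16.
So F = 8, E = 3·8/2 = 12, V = 3·8/4 = 6.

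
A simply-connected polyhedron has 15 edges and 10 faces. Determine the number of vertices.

Here V − E + F = 2.
V = 2 + E − F = 2 + 15 − 10 = 7.

7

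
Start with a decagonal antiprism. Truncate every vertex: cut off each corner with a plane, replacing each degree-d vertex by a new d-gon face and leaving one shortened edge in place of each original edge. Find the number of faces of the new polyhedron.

The base solid has V = 20, E = 40, F = 22.
Truncation replaces each original edge-end by a new vertex, so V′ = 2E = 80.
Each original edge survives, and each old vertex of degree d contributes d new edges; summing degrees gives Σd = 2E, so E′ = E + 2E = 3E = 120.
Each original face survives and each original vertex becomes one new face: F′ = F + V = 42.

42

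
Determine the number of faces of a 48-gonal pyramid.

49

A pyramid on an n-gon base has one n-gon and n triangles: V = 48 + 1 = 49, E = 2·48 = 96, F = 48 + 1 = 49.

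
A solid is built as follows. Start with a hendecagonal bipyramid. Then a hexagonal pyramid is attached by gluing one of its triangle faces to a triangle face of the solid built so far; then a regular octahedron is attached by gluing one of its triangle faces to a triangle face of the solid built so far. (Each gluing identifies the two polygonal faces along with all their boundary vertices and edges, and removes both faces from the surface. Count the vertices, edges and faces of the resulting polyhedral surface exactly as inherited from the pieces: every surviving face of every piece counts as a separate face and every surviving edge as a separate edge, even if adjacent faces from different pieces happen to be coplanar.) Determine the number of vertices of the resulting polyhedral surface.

20

A hendecagonal bipyramid: V=13, E=33, F=22.
Attach a hexagonal pyramid (V=7, E=12, F=7) along a 3-gon: merge 3 vertices and 3 edges, delete both glued faces → V=17, E=42, F=27.
Attach a regular octahedron (V=6, E=12, F=8) along a 3-gon: merge 3 vertices and 3 edges, delete both glued faces → V=20, E=51, F=33.
Check: V − E + F = 20 − 51 + 33 = 2.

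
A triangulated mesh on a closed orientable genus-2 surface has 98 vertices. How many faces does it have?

200

χ = 2 − 2·2 = -2, and every face is a triangle so 3F = 2E.
V − E + F = -2 with E = 3F/2 gives 98 − (3/2 − 1)·F = -2, so F = 200 and E = 300.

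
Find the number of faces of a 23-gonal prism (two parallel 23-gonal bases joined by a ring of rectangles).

25

A prism on an n-gon has two n-gon bases and n rectangular sides: V = 2·23 = 46, E = 3·23 = 69, F = 23 + 2 = 25.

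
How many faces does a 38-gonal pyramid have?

A pyramid on an n-gon base has one n-gon and n triangles: V = 38 + 1 = 39, E = 2·38 = 76, F = 38 + 1 = 39.

39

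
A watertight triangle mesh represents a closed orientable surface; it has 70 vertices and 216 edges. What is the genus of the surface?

Every face is a triangle and each edge borders two faces, so 3F = 2·216, giving F = 144.
χ = V − E + F = 70 − 216 + 144 = -2.
For a closed orientable surface χ = 2 − 2g, so g = (2 − (-2))/2 = 2.

2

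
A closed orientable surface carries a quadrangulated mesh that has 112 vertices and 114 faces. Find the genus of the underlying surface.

2

Every face is a square, so 2E = 4·114 = 456, giving E = 228.
χ = V − E + F = 112 − 228 + 114 = -2.
For a closed orientable surface χ = 2 − 2g, so g = (2 − (-2))/2 = 2.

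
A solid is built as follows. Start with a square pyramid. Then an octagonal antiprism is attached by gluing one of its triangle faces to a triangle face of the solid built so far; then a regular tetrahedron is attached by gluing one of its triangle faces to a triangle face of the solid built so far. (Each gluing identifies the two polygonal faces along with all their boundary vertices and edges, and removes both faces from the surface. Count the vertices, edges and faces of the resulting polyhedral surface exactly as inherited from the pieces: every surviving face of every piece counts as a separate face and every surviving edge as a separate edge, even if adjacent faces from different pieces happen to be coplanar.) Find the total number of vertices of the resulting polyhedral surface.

19

A square pyramid: V=5, E=8, F=5.
Attach an octagonal antiprism (V=16, E=32, F=18) along a 3-gon: merge 3 vertices and 3 edges, delete both glued faces → V=18, E=37, F=21.
Attach a regular tetrahedron (V=4, E=6, F=4) along a 3-gon: merge 3 vertices and 3 edges, delete both glued faces → V=19, E=40, F=23.
Check: V − E + F = 19 − 40 + 23 = 2.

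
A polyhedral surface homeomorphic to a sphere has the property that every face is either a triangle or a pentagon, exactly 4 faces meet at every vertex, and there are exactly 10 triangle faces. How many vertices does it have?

10

Let x be the number of pentagons; then F = 10 + x.
Edge–face incidences: 2E = 3·10 + 5·x = 30 + 5x.
Every vertex has degree 4, so 4V = 2E.
Euler: V − E + F = 2 ⇒ (2E)/4 − E + (10 + x) = 2.
Multiply by 8: 2·(2E) − 4·(2E) + 8·(10 + x) = 16, i.e. 80 + 8x − 2·(30 + 5x) = 16.
Collecting terms: −2x + 20 = 16, so −2x = −4, so x = 2.
Then 2E = 30 + 5·2 = 40, so E = 20, V = 2E/4 = 10, F = 10 + 2 = 12.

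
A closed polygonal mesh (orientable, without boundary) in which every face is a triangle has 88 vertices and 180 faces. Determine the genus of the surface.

2

Every face is a triangle, so 2E = 3·180 = 540, giving E = 270.
χ = V − E + F = 88 − 270 + 180 = -2.
For a closed orientable surface χ = 2 − 2g, so g = (2 − (-2))/2 = 2.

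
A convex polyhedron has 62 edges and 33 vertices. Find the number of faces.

31

Here V − E + F = 2.
F = 2 − V + E = 2 − 33 + 62 = 31.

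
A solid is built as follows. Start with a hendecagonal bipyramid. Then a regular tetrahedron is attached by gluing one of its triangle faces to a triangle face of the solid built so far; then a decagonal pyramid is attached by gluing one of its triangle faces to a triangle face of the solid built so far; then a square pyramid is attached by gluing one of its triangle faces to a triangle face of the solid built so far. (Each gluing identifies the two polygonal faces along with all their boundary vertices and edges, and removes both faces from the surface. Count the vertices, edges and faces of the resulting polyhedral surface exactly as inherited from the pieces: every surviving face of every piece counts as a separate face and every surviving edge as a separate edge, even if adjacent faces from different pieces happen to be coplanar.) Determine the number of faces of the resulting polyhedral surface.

A hendecagonal bipyramid: V=13, E=33, F=22.
Attach a regular tetrahedron (V=4, E=6, F=4) along a 3-gon: merge 3 vertices and 3 edges, delete both glued faces → V=14, E=36, F=24.
Attach a decagonal pyramid (V=11, E=20, F=11) along a 3-gon: merge 3 vertices and 3 edges, delete both glued faces → V=22, E=53, F=33.
Attach a square pyramid (V=5, E=8, F=5) along a 3-gon: merge 3 vertices and 3 edges, delete both glued faces → V=24, E=58, F=36.
Check: V − E + F = 24 − 58 + 36 = 2.

36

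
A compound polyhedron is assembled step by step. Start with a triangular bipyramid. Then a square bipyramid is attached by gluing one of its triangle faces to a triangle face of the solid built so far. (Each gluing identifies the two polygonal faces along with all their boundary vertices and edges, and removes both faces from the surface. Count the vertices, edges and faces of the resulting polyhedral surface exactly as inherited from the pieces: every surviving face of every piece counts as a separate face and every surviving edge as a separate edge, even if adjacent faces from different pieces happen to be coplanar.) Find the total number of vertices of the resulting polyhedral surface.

A triangular bipyramid: V=5, E=9, F=6.
Attach a square bipyramid (V=6, E=12, F=8) along a 3-gon: merge 3 vertices and 3 edges, delete both glued faces → V=8, E=18, F=12.
Check: V − E + F = 8 − 18 + 12 = 2.

8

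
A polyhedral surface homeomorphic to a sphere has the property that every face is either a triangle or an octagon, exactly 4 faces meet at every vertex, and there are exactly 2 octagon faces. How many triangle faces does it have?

16

Let x be the number of triangles; then F = 2 + x.
Edge–face incidences: 2E = 8·2 + 3·x = 16 + 3x.
Every vertex has degree 4, so 4V = 2E.
Euler: V − E + F = 2 ⇒ (2E)/4 − E + (2 + x) = 2.
Multiply by 8: 2·(2E) − 4·(2E) + 8·(2 + x) = 16, i.e. 16 + 8x − 2·(16 + 3x) = 16.
Collecting terms: 2x − 16 = 16, so 2x = 32, so x = 16.
Then 2E = 16 + 3·16 = 64, so E = 32, V = 2E/4 = 16, F = 2 + 16 = 18.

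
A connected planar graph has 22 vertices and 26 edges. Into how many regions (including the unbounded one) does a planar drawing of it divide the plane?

6

Euler's formula for a connected plane graph: V − E + F = 2, so F = 2 − 22 + 26 = 6.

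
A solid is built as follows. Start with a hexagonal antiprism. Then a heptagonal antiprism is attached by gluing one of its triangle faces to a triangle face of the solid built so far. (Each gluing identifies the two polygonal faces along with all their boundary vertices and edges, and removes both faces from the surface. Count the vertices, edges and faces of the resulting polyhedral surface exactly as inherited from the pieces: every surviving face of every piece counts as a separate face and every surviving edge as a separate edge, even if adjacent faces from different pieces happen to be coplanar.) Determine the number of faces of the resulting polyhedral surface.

A hexagonal antiprism: V=12, E=24, F=14.
Attach a heptagonal antiprism (V=14, E=28, F=16) along a 3-gon: merge 3 vertices and 3 edges, delete both glued faces → V=23, E=49, F=28.
Check: V − E + F = 23 − 49 + 28 = 2.

28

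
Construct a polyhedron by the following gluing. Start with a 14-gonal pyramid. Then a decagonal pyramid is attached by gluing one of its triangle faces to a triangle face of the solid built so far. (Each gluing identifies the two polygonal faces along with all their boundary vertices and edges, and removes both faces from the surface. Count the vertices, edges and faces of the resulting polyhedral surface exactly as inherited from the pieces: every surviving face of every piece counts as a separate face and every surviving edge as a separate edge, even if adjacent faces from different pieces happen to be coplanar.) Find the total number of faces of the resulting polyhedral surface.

A 14-gonal pyramid: V=15, E=28, F=15.
Attach a decagonal pyramid (V=11, E=20, F=11) along a 3-gon: merge 3 vertices and 3 edges, delete both glued faces → V=23, E=45, F=24.
Check: V − E + F = 23 − 45 + 24 = 2.

24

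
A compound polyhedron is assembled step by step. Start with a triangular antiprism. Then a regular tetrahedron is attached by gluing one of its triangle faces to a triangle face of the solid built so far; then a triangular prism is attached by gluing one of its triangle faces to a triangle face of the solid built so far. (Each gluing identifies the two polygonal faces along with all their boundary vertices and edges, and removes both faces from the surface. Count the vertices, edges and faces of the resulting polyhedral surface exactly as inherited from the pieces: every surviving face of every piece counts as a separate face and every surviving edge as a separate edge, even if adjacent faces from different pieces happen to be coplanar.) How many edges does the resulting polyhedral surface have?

A triangular antiprism: V=6, E=12, F=8.
Attach a regular tetrahedron (V=4, E=6, F=4) along a 3-gon: merge 3 vertices and 3 edges, delete both glued faces → V=7, E=15, F=10.
Attach a triangular prism (V=6, E=9, F=5) along a 3-gon: merge 3 vertices and 3 edges, delete both glued faces → V=10, E=21, F=13.
Check: V − E + F = 10 − 21 + 13 = 2.

21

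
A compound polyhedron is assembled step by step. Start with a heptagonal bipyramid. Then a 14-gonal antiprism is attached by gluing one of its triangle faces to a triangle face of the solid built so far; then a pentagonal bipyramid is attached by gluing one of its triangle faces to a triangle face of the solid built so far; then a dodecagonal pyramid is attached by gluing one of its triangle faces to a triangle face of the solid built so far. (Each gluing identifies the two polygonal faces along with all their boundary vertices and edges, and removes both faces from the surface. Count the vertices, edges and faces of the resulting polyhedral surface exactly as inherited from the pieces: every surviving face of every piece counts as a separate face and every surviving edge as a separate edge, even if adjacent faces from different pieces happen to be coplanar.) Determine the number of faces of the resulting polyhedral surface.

61

A heptagonal bipyramid: V=9, E=21, F=14.
Attach a 14-gonal antiprism (V=28, E=56, F=30) along a 3-gon: merge 3 vertices and 3 edges, delete both glued faces → V=34, E=74, F=42.
Attach a pentagonal bipyramid (V=7, E=15, F=10) along a 3-gon: merge 3 vertices and 3 edges, delete both glued faces → V=38, E=86, F=50.
Attach a dodecagonal pyramid (V=13, E=24, F=13) along a 3-gon: merge 3 vertices and 3 edges, delete both glued faces → V=48, E=107, F=61.
Check: V − E + F = 48 − 107 + 61 = 2.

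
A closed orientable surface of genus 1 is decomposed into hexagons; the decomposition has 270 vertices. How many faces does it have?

135

χ = 2 − 2·1 = 0, and every face is a hexagon so 6F = 2E.
V − E + F = 0 with E = 6F/2 gives 270 − (6/2 − 1)·F = 0, so F = 135 and E = 405.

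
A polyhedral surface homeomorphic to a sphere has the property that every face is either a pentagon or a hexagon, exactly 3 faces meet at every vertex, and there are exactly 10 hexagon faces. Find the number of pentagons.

12

Let x be the number of pentagons; then F = 10 + x.
Edge–face incidences: 2E = 6·10 + 5·x = 60 + 5x.
Every vertex has degree 3, so 3V = 2E.
Euler: V − E + F = 2 ⇒ (2E)/3 − E + (10 + x) = 2.
Multiply by 6: 2·(2E) − 3·(2E) + 6·(10 + x) = 12, i.e. 60 + 6x − (60 + 5x) = 12.
Collecting terms: x = 12.
Then 2E = 60 + 5·12 = 120, so E = 60, V = 2E/3 = 40, F = 10 + 12 = 22.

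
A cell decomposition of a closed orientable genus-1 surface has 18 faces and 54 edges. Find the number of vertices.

36

For a closed orientable surface of genus 1, χ = 2 − 2·1 = 0.
V = 0 + E − F = 0 + 54 − 18 = 36.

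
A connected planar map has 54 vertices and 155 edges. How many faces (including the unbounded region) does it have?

103

Euler's formula for a connected plane graph: V − E + F = 2, so F = 2 − 54 + 155 = 103.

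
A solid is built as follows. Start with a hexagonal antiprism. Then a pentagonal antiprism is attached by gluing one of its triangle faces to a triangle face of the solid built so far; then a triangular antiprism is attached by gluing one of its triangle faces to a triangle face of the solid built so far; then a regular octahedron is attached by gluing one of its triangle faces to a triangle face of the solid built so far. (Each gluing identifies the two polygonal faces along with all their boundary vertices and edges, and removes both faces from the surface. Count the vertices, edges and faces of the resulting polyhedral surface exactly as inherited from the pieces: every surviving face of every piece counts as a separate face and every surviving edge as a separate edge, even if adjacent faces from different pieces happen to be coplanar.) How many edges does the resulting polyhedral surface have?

59

A hexagonal antiprism: V=12, E=24, F=14.
Attach a pentagonal antiprism (V=10, E=20, F=12) along a 3-gon: merge 3 vertices and 3 edges, delete both glued faces → V=19, E=41, F=24.
Attach a triangular antiprism (V=6, E=12, F=8) along a 3-gon: merge 3 vertices and 3 edges, delete both glued faces → V=22, E=50, F=30.
Attach a regular octahedron (V=6, E=12, F=8) along a 3-gon: merge 3 vertices and 3 edges, delete both glued faces → V=25, E=59, F=36.
Check: V − E + F = 25 − 59 + 36 = 2.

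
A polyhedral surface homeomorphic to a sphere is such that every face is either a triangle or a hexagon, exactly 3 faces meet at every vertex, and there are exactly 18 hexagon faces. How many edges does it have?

Let x be the number of triangles; then F = 18 + x.
Edge–face incidences: 2E = 6·18 + 3·x = 108 + 3x.
Every vertex has degree 3, so 3V = 2E.
Euler: V − E + F = 2 ⇒ (2E)/3 − E + (18 + x) = 2.
Multiply by 6: 2·(2E) − 3·(2E) + 6·(18 + x) = 12, i.e. 108 + 6x − (108 + 3x) = 12.
Collecting terms: 3x = 12, so x = 4.
Then 2E = 108 + 3·4 = 120, so E = 60, V = 2E/3 = 40, F = 18 + 4 = 22.

60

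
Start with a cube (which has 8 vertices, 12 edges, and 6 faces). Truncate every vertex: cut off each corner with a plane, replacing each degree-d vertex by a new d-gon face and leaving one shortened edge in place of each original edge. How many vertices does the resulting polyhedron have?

Truncation replaces each original edge-end by a new vertex, so V′ = 2E = 24.
Each original edge survives, and each old vertex of degree d contributes d new edges; summing degrees gives Σd = 2E, so E′ = E + 2E = 3E = 36.
Each original face survives and each original vertex becomes one new face: F′ = F + V = 14.

24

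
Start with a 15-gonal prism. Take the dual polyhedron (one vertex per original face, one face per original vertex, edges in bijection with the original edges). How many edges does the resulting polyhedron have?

The base solid has V = 30, E = 45, F = 17.
The dual swaps V and F and preserves E: V′ = F = 17, E′ = E = 45, F′ = V = 30.

45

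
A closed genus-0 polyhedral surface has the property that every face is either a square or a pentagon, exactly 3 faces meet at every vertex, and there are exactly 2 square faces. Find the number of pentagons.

8

Let x be the number of pentagons; then F = 2 + x.
Edge–face incidences: 2E = 4·2 + 5·x = 8 + 5x.
Every vertex has degree 3, so 3V = 2E.
Euler: V − E + F = 2 ⇒ (2E)/3 − E + (2 + x) = 2.
Multiply by 6: 2·(2E) − 3·(2E) + 6·(2 + x) = 12, i.e. 12 + 6x − (8 + 5x) = 12.
Collecting terms: x + 4 = 12, so x = 8.
Then 2E = 8 + 5·8 = 48, so E = 24, V = 2E/3 = 16, F = 2 + 8 = 10.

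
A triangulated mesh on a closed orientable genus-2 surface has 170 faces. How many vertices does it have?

83

χ = 2 − 2·2 = -2, and every face is a triangle so 3F = 2E.
E = 3·170/2 = 255. Then V = -2 + E − F = -2 + 255 − 170 = 83.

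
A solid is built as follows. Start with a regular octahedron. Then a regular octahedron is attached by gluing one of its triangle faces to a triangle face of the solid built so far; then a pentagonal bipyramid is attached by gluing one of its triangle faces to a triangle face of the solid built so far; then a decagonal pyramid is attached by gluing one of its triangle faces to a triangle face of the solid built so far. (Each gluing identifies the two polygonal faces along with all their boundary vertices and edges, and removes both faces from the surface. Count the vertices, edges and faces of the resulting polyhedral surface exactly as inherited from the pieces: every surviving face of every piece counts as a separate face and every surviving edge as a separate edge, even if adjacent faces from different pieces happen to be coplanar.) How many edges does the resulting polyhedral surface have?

A regular octahedron: V=6, E=12, F=8.
Attach a regular octahedron (V=6, E=12, F=8) along a 3-gon: merge 3 vertices and 3 edges, delete both glued faces → V=9, E=21, F=14.
Attach a pentagonal bipyramid (V=7, E=15, F=10) along a 3-gon: merge 3 vertices and 3 edges, delete both glued faces → V=13, E=33, F=22.
Attach a decagonal pyramid (V=11, E=20, F=11) along a 3-gon: merge 3 vertices and 3 edges, delete both glued faces → V=21, E=50, F=31.
Check: V − E + F = 21 − 50 + 31 = 2.

50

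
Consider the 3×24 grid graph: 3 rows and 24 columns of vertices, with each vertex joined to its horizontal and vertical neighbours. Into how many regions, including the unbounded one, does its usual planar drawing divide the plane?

47

The grid has V = 3·24 = 72 vertices and E = 3·23 + 24·2 = 117 edges.
F = 2 − V + E = 2 − 72 + 117 = 47.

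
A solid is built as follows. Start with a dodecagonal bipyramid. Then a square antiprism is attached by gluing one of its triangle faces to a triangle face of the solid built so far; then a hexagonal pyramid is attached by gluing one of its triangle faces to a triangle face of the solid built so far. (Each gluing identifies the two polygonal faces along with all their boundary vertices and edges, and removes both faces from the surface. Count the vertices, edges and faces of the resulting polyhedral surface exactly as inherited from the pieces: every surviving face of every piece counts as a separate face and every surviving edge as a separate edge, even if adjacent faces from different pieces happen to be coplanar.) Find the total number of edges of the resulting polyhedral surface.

A dodecagonal bipyramid: V=14, E=36, F=24.
Attach a square antiprism (V=8, E=16, F=10) along a 3-gon: merge 3 vertices and 3 edges, delete both glued faces → V=19, E=49, F=32.
Attach a hexagonal pyramid (V=7, E=12, F=7) along a 3-gon: merge 3 vertices and 3 edges, delete both glued faces → V=23, E=58, F=37.
Check: V − E + F = 23 − 58 + 37 = 2.

58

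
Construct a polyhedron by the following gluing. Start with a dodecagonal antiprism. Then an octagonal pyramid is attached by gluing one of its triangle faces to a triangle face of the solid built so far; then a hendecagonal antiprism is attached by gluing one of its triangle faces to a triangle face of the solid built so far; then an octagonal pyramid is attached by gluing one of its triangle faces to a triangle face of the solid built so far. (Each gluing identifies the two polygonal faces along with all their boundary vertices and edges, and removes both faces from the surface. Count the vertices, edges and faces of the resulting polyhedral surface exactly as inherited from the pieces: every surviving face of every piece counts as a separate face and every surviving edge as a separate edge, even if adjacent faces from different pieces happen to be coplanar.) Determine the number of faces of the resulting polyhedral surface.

A dodecagonal antiprism: V=24, E=48, F=26.
Attach an octagonal pyramid (V=9, E=16, F=9) along a 3-gon: merge 3 vertices and 3 edges, delete both glued faces → V=30, E=61, F=33.
Attach a hendecagonal antiprism (V=22, E=44, F=24) along a 3-gon: merge 3 vertices and 3 edges, delete both glued faces → V=49, E=102, F=55.
Attach an octagonal pyramid (V=9, E=16, F=9) along a 3-gon: merge 3 vertices and 3 edges, delete both glued faces → V=55, E=115, F=62.
Check: V − E + F = 55 − 115 + 62 = 2.

62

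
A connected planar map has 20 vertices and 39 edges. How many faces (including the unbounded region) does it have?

Euler's formula for a connected plane graph: V − E + F = 2, so F = 2 − 20 + 39 = 21.

21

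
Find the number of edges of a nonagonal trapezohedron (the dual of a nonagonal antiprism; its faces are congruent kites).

The n-trapezohedron (dual of the n-antiprism) has V = 2·9 + 2 = 20, E = 4·9 = 36, F = 2·9 = 18.

36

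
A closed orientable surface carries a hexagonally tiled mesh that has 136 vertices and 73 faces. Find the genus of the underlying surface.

6

Every face is a hexagon, so 2E = 6·73 = 438, giving E = 219.
χ = V − E + F = 136 − 219 + 73 = -10.
For a closed orientable surface χ = 2 − 2g, so g = (2 − (-10))/2 = 6.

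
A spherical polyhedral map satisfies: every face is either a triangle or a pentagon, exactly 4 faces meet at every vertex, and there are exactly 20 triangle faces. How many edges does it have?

Let x be the number of pentagons; then F = 20 + x.
Edge–face incidences: 2E = 3·20 + 5·x = 60 + 5x.
Every vertex has degree 4, so 4V = 2E.
Euler: V − E + F = 2 ⇒ (2E)/4 − E + (20 + x) = 2.
Multiply by 8: 2·(2E) − 4·(2E) + 8·(20 + x) = 16, i.e. 160 + 8x − 2·(60 + 5x) = 16.
Collecting terms: −2x + 40 = 16, so −2x = −24, so x = 12.
Then 2E = 60 + 5·12 = 120, so E = 60, V = 2E/4 = 30, F = 20 + 12 = 32.

60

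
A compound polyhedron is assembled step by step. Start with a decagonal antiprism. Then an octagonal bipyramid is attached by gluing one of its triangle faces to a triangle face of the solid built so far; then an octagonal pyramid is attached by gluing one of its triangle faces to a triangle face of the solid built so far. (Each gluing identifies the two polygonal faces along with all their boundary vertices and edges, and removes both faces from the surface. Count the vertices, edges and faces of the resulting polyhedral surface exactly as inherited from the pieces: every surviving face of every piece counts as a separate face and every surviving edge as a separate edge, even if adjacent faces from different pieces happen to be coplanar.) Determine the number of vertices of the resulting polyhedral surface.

A decagonal antiprism: V=20, E=40, F=22.
Attach an octagonal bipyramid (V=10, E=24, F=16) along a 3-gon: merge 3 vertices and 3 edges, delete both glued faces → V=27, E=61, F=36.
Attach an octagonal pyramid (V=9, E=16, F=9) along a 3-gon: merge 3 vertices and 3 edges, delete both glued faces → V=33, E=74, F=43.
Check: V − E + F = 33 − 74 + 43 = 2.

33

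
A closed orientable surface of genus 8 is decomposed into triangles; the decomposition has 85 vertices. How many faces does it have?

198

χ = 2 − 2·8 = -14, and every face is a triangle so 3F = 2E.
V − E + F = -14 with E = 3F/2 gives 85 − (3/2 − 1)·F = -14, so F = 198 and E = 297.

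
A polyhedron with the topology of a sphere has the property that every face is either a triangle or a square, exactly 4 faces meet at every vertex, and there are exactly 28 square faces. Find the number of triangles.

Let x be the number of triangles; then F = 28 + x.
Edge–face incidences: 2E = 4·28 + 3·x = 112 + 3x.
Every vertex has degree 4, so 4V = 2E.
Euler: V − E + F = 2 ⇒ (2E)/4 − E + (28 + x) = 2.
Multiply by 8: 2·(2E) − 4·(2E) + 8·(28 + x) = 16, i.e. 224 + 8x − 2·(112 + 3x) = 16.
Collecting terms: 2x = 16, so x = 8.
Then 2E = 112 + 3·8 = 136, so E = 68, V = 2E/4 = 34, F = 28 + 8 = 36.

8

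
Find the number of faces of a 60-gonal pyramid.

61

A pyramid on an n-gon base has one n-gon and n triangles: V = 60 + 1 = 61, E = 2·60 = 120, F = 60 + 1 = 61.
Check: V − E + F = 61 − 120 + 61 = 2.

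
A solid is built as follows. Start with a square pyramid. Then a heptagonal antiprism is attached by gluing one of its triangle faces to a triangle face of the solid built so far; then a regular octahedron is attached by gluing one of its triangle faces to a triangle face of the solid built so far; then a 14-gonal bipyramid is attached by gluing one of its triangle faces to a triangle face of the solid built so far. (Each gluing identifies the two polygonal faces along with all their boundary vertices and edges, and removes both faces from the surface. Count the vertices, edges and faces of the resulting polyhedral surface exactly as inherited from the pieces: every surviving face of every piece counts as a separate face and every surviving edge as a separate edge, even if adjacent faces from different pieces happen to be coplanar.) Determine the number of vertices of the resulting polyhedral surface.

32

A square pyramid: V=5, E=8, F=5.
Attach a heptagonal antiprism (V=14, E=28, F=16) along a 3-gon: merge 3 vertices and 3 edges, delete both glued faces → V=16, E=33, F=19.
Attach a regular octahedron (V=6, E=12, F=8) along a 3-gon: merge 3 vertices and 3 edges, delete both glued faces → V=19, E=42, F=25.
Attach a 14-gonal bipyramid (V=16, E=42, F=28) along a 3-gon: merge 3 vertices and 3 edges, delete both glued faces → V=32, E=81, F=51.
Check: V − E + F = 32 − 81 + 51 = 2.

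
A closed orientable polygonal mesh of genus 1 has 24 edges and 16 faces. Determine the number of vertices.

8

For a closed orientable surface of genus 1, χ = 2 − 2·1 = 0.
V = 0 + E − F = 0 + 24 − 16 = 8.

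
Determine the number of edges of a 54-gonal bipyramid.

A bipyramid over an n-gon has 2n triangular faces and n + 2 vertices: V = 54 + 2 = 56, E = 3·54 = 162, F = 2·54 = 108.

162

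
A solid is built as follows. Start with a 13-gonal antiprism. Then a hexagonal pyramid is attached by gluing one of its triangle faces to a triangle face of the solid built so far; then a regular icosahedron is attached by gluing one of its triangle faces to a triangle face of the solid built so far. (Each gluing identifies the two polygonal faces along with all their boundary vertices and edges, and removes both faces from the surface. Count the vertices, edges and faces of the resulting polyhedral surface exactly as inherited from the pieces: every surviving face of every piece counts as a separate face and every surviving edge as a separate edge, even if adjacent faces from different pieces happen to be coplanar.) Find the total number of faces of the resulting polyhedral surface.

51

A 13-gonal antiprism: V=26, E=52, F=28.
Attach a hexagonal pyramid (V=7, E=12, F=7) along a 3-gon: merge 3 vertices and 3 edges, delete both glued faces → V=30, E=61, F=33.
Attach a regular icosahedron (V=12, E=30, F=20) along a 3-gon: merge 3 vertices and 3 edges, delete both glued faces → V=39, E=88, F=51.
Check: V − E + F = 39 − 88 + 51 = 2.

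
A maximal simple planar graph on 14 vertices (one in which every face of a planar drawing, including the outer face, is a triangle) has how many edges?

In a plane triangulation 3F = 2E and V − E + F = 2, so E = 3V − 6 = 3·14 − 6 = 36.

36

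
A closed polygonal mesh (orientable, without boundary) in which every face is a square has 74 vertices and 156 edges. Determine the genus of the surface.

3

Every face is a square and each edge borders two faces, so 4F = 2·156, giving F = 78.
χ = V − E + F = 74 − 156 + 78 = -4.
For a closed orientable surface χ = 2 − 2g, so g = (2 − (-4))/2 = 3.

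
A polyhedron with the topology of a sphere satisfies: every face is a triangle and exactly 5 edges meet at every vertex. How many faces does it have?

20

Each face has 3 edges and each edge borders two faces, so 2E = 3F.
Each vertex has degree 5, so 5V = 2E and hence V = 3F/5.
Euler: V − E + F = 2 ⇒ (3F/5) − (3F/2) + F = 2.
Multiply by 10: (6 − 15 + 10)F = 20, i.e. 1F = 20.
So F = 20, E = 3·20/2 = 30, V = 3·20/5 = 12.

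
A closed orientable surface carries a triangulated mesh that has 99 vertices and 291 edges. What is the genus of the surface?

Every face is a triangle and each edge borders two faces, so 3F = 2·291, giving F = 194.
χ = V − E + F = 99 − 291 + 194 = 2.
For a closed orientable surface χ = 2 − 2g, so g = (2 − (2))/2 = 0.

0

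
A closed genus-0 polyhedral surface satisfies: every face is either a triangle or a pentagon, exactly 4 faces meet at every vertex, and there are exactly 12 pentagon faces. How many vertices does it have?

30

Let x be the number of triangles; then F = 12 + x.
Edge–face incidences: 2E = 5·12 + 3·x = 60 + 3x.
Every vertex has degree 4, so 4V = 2E.
Euler: V − E + F = 2 ⇒ (2E)/4 − E + (12 + x) = 2.
Multiply by 8: 2·(2E) − 4·(2E) + 8·(12 + x) = 16, i.e. 96 + 8x − 2·(60 + 3x) = 16.
Collecting terms: 2x − 24 = 16, so 2x = 40, so x = 20.
Then 2E = 60 + 3·20 = 120, so E = 60, V = 2E/4 = 30, F = 12 + 20 = 32.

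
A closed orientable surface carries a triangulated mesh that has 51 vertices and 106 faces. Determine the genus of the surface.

2

Every face is a triangle, so 2E = 3·106 = 318, giving E = 159.
χ = V − E + F = 51 − 159 + 106 = -2.
For a closed orientable surface χ = 2 − 2g, so g = (2 − (-2))/2 = 2.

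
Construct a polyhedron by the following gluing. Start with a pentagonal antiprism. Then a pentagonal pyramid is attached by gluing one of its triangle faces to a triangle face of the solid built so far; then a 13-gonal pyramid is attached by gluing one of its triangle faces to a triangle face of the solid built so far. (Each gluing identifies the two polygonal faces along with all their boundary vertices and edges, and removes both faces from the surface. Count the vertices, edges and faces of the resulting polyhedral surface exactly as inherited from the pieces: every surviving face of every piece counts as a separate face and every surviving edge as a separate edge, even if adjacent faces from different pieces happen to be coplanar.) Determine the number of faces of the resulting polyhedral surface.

A pentagonal antiprism: V=10, E=20, F=12.
Attach a pentagonal pyramid (V=6, E=10, F=6) along a 3-gon: merge 3 vertices and 3 edges, delete both glued faces → V=13, E=27, F=16.
Attach a 13-gonal pyramid (V=14, E=26, F=14) along a 3-gon: merge 3 vertices and 3 edges, delete both glued faces → V=24, E=50, F=28.
Check: V − E + F = 24 − 50 + 28 = 2.

28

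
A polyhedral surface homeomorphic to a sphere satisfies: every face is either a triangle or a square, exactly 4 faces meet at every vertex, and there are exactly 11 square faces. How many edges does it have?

Let x be the number of triangles; then F = 11 + x.
Edge–face incidences: 2E = 4·11 + 3·x = 44 + 3x.
Every vertex has degree 4, so 4V = 2E.
Euler: V − E + F = 2 ⇒ (2E)/4 − E + (11 + x) = 2.
Multiply by 8: 2·(2E) − 4·(2E) + 8·(11 + x) = 16, i.e. 88 + 8x − 2·(44 + 3x) = 16.
Collecting terms: 2x = 16, so x = 8.
Then 2E = 44 + 3·8 = 68, so E = 34, V = 2E/4 = 17, F = 11 + 8 = 19.

34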